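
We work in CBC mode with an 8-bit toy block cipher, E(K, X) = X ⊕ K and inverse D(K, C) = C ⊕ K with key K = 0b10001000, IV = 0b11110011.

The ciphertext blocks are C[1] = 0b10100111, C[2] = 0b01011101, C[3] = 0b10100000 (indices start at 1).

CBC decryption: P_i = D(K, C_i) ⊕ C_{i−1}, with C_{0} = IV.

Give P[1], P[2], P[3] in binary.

P[1] = 0b11011100, P[2] = 0b01110010, P[3] = 0b01110101

P[1]: D(K, 0b10100111) = 0b00101111; 0b00101111 ⊕ 0b11110011 = 0b11011100.
P[2]: D(K, 0b01011101) = 0b11010101; 0b11010101 ⊕ 0b10100111 = 0b01110010.
P[3]: D(K, 0b10100000) = 0b00101000; 0b00101000 ⊕ 0b01011101 = 0b01110101.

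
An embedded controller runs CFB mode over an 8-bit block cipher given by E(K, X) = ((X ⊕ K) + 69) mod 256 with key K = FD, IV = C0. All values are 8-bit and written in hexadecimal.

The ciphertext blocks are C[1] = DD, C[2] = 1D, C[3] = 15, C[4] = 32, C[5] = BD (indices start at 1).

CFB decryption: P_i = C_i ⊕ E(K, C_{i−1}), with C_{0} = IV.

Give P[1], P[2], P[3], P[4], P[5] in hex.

P[1]: E(K, C0) = A6; DD ⊕ A6 = 7B.
P[2]: E(K, DD) = 89; 1D ⊕ 89 = 94.
P[3]: E(K, 1D) = 49; 15 ⊕ 49 = 5C.
P[4]: E(K, 15) = 51; 32 ⊕ 51 = 63.
P[5]: E(K, 32) = 38; BD ⊕ 38 = 85.

P[1] = 7B, P[2] = 94, P[3] = 5C, P[4] = 63, P[5] = 85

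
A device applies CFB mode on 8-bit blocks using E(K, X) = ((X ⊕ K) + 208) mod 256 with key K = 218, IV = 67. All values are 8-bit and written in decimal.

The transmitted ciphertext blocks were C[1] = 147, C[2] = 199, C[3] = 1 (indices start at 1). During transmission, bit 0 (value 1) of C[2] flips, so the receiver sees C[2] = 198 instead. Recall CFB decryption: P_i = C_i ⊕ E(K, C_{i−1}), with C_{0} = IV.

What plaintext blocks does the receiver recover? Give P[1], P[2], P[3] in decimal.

P[1] = 250, P[2] = 223, P[3] = 237

Only C[2] changed, to 198. In CFB, a change in C_i flips the same bit in P_i and garbles P_{i+1}. Decrypting the received ciphertext:
P[1]: E(K, 67) = 105; 147 ⊕ 105 = 250.
P[2]: E(K, 147) = 25; 198 ⊕ 25 = 223.
P[3]: E(K, 198) = 236; 1 ⊕ 236 = 237.
Blocks that differ from the original plaintext: P[2], P[3].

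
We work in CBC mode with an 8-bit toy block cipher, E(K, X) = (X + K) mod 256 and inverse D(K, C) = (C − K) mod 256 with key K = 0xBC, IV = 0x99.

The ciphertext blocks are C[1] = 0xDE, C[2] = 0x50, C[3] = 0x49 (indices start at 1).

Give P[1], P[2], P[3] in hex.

P[1] = 0xBB, P[2] = 0x4A, P[3] = 0xDD

CBC decryption: P_i = D(K, C_i) ⊕ C_{i−1}, with C_{0} = IV.
P[1]: D(K, 0xDE) = 0x22; 0x22 ⊕ 0x99 = 0xBB.
P[2]: D(K, 0x50) = 0x94; 0x94 ⊕ 0xDE = 0x4A.
P[3]: D(K, 0x49) = 0x8D; 0x8D ⊕ 0x50 = 0xDD.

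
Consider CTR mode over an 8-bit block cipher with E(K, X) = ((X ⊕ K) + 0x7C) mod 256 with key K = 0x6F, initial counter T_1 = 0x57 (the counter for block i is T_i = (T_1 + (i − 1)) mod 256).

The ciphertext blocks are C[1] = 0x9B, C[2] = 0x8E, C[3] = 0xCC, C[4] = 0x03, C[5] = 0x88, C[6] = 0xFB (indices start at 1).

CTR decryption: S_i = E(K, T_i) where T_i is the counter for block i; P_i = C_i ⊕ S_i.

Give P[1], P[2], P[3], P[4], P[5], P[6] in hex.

P[1]: T = 0x57, S = E(K, T) = 0xB4; 0x9B ⊕ 0xB4 = 0x2F.
P[2]: T = 0x58, S = E(K, T) = 0xB3; 0x8E ⊕ 0xB3 = 0x3D.
P[3]: T = 0x59, S = E(K, T) = 0xB2; 0xCC ⊕ 0xB2 = 0x7E.
P[4]: T = 0x5A, S = E(K, T) = 0xB1; 0x03 ⊕ 0xB1 = 0xB2.
P[5]: T = 0x5B, S = E(K, T) = 0xB0; 0x88 ⊕ 0xB0 = 0x38.
P[6]: T = 0x5C, S = E(K, T) = 0xAF; 0xFB ⊕ 0xAF = 0x54.

P[1] = 0x2F, P[2] = 0x3D, P[3] = 0x7E, P[4] = 0xB2, P[5] = 0x38, P[6] = 0x54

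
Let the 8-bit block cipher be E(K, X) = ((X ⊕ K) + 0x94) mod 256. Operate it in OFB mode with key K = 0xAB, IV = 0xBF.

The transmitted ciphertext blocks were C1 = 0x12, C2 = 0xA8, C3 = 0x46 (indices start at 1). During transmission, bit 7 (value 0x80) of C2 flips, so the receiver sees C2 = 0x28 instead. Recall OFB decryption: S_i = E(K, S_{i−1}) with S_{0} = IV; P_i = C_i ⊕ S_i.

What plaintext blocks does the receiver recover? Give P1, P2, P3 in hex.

P1 = 0xBA, P2 = 0xBF, P3 = 0x96

Only C2 changed, to 0x28. In OFB, a change in C_i flips the same bit in P_i only; the keystream is unaffected. Decrypting the received ciphertext:
P1: S = E(K, 0xBF) = 0xA8; 0x12 ⊕ 0xA8 = 0xBA.
P2: S = E(K, 0xA8) = 0x97; 0x28 ⊕ 0x97 = 0xBF.
P3: S = E(K, 0x97) = 0xD0; 0x46 ⊕ 0xD0 = 0x96.
Blocks that differ from the original plaintext: P2.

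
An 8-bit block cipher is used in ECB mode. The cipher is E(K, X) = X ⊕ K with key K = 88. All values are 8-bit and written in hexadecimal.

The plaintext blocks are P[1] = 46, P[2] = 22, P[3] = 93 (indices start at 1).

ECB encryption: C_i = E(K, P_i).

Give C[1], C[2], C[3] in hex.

C[1] = CE, C[2] = AA, C[3] = 1B

C[1]: E(K, 46) = CE.
C[2]: E(K, 22) = AA.
C[3]: E(K, 93) = 1B.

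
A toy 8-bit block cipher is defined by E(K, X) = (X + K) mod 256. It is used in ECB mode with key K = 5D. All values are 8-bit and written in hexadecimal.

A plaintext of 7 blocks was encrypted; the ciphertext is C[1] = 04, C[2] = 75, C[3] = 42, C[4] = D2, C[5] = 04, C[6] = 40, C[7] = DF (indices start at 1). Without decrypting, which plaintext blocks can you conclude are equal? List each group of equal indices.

P[1] = P[5]

ECB encrypts each block independently with the same key, so equal ciphertext blocks imply equal plaintext blocks.
C[1] = C[5] = 04, so P[1] = P[5].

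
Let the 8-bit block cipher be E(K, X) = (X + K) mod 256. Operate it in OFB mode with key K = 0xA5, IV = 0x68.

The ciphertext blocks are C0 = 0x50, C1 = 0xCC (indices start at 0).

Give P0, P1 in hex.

OFB decryption: S_i = E(K, S_{i−1}) with S_{−1} = IV; P_i = C_i ⊕ S_i.
P0: S = E(K, 0x68) = 0x0D; 0x50 ⊕ 0x0D = 0x5D.
P1: S = E(K, 0x0D) = 0xB2; 0xCC ⊕ 0xB2 = 0x7E.

P0 = 0x5D, P1 = 0x7E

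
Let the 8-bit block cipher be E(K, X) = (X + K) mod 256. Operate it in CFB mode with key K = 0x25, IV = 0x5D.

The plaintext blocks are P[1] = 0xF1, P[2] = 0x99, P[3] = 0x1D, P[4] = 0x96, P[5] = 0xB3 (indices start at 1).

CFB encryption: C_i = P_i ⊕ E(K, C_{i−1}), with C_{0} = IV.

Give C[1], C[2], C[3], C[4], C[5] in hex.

C[1] = 0x73, C[2] = 0x01, C[3] = 0x3B, C[4] = 0xF6, C[5] = 0xA8

C[1]: E(K, 0x5D) = 0x82; 0xF1 ⊕ 0x82 = 0x73.
C[2]: E(K, 0x73) = 0x98; 0x99 ⊕ 0x98 = 0x01.
C[3]: E(K, 0x01) = 0x26; 0x1D ⊕ 0x26 = 0x3B.
C[4]: E(K, 0x3B) = 0x60; 0x96 ⊕ 0x60 = 0xF6.
C[5]: E(K, 0xF6) = 0x1B; 0xB3 ⊕ 0x1B = 0xA8.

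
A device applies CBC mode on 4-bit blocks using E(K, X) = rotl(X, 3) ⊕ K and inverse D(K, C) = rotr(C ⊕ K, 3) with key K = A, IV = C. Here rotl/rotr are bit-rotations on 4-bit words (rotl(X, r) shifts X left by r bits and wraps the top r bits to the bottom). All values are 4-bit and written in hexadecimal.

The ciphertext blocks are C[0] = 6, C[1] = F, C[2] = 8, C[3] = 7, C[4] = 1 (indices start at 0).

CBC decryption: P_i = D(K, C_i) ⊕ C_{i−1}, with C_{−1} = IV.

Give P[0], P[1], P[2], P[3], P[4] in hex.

P[0] = 5, P[1] = C, P[2] = B, P[3] = 3, P[4] = 0

P[0]: D(K, 6) = 9; 9 ⊕ C = 5.
P[1]: D(K, F) = A; A ⊕ 6 = C.
P[2]: D(K, 8) = 4; 4 ⊕ F = B.
P[3]: D(K, 7) = B; B ⊕ 8 = 3.
P[4]: D(K, 1) = 7; 7 ⊕ 7 = 0.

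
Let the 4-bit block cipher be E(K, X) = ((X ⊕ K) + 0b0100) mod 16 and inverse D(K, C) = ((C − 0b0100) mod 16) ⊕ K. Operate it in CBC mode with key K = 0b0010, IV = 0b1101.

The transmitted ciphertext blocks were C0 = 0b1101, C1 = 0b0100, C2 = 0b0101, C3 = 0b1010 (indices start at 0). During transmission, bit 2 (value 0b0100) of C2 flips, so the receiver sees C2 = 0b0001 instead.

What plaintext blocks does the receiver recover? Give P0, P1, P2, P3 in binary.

P0 = 0b0110, P1 = 0b1111, P2 = 0b1011, P3 = 0b0101

CBC decryption: P_i = D(K, C_i) ⊕ C_{i−1}, with C_{−1} = IV.
Only C2 changed, to 0b0001. In CBC, a change in C_i garbles P_i and flips the same bit in P_{i+1}. Decrypting the received ciphertext:
P0: D(K, 0b1101) = 0b1011; 0b1011 ⊕ 0b1101 = 0b0110.
P1: D(K, 0b0100) = 0b0010; 0b0010 ⊕ 0b1101 = 0b1111.
P2: D(K, 0b0001) = 0b1111; 0b1111 ⊕ 0b0100 = 0b1011.
P3: D(K, 0b1010) = 0b0100; 0b0100 ⊕ 0b0001 = 0b0101.
Blocks that differ from the original plaintext: P2, P3.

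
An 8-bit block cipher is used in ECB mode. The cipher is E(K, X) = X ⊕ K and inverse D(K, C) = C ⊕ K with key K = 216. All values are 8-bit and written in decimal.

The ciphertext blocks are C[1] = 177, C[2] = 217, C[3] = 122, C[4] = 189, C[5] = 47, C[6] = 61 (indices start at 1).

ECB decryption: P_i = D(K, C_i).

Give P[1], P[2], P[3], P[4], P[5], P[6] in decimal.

P[1]: D(K, 177) = 105.
P[2]: D(K, 217) = 1.
P[3]: D(K, 122) = 162.
P[4]: D(K, 189) = 101.
P[5]: D(K, 47) = 247.
P[6]: D(K, 61) = 229.

P[1] = 105, P[2] = 1, P[3] = 162, P[4] = 101, P[5] = 247, P[6] = 229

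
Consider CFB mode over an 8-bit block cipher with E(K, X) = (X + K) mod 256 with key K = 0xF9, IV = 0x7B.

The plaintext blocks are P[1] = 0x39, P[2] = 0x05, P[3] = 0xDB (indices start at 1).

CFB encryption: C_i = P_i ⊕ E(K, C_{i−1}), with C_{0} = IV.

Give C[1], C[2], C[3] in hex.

C[1] = 0x4D, C[2] = 0x43, C[3] = 0xE7

C[1]: E(K, 0x7B) = 0x74; 0x39 ⊕ 0x74 = 0x4D.
C[2]: E(K, 0x4D) = 0x46; 0x05 ⊕ 0x46 = 0x43.
C[3]: E(K, 0x43) = 0x3C; 0xDB ⊕ 0x3C = 0xE7.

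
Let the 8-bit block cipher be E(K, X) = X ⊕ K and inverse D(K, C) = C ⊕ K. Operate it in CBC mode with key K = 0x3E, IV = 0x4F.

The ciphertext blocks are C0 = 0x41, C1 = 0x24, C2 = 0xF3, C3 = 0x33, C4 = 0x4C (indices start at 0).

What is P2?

CBC decryption: P_i = D(K, C_i) ⊕ C_{i−1}, with C_{−1} = IV.
P2: D(K, 0xF3) = 0xCD; 0xCD ⊕ 0x24 = 0xE9.

P2 = 0xE9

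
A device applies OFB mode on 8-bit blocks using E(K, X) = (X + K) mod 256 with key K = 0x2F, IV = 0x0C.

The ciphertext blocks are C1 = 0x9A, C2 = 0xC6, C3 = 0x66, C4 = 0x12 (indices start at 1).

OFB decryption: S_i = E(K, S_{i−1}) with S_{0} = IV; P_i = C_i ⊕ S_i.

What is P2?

P1: S = E(K, 0x0C) = 0x3B; 0x9A ⊕ 0x3B = 0xA1.
P2: S = E(K, 0x3B) = 0x6A; 0xC6 ⊕ 0x6A = 0xAC.

P2 = 0xAC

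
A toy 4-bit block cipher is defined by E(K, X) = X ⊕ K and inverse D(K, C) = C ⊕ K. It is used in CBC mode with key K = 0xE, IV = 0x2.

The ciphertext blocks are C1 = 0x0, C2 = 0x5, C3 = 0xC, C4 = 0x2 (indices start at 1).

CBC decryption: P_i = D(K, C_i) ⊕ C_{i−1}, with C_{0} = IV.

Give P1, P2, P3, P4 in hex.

P1 = 0xC, P2 = 0xB, P3 = 0x7, P4 = 0x0

P1: D(K, 0x0) = 0xE; 0xE ⊕ 0x2 = 0xC.
P2: D(K, 0x5) = 0xB; 0xB ⊕ 0x0 = 0xB.
P3: D(K, 0xC) = 0x2; 0x2 ⊕ 0x5 = 0x7.
P4: D(K, 0x2) = 0xC; 0xC ⊕ 0xC = 0x0.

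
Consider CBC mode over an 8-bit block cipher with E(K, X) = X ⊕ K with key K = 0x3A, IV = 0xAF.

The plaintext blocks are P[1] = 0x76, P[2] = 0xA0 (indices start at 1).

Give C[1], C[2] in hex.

CBC encryption: C_i = E(K, P_i ⊕ C_{i−1}), with C_{0} = IV.
C[1]: P[1] ⊕ 0xAF = 0xD9; E(K, 0xD9) = 0xE3.
C[2]: P[2] ⊕ 0xE3 = 0x43; E(K, 0x43) = 0x79.

C[1] = 0xE3, C[2] = 0x79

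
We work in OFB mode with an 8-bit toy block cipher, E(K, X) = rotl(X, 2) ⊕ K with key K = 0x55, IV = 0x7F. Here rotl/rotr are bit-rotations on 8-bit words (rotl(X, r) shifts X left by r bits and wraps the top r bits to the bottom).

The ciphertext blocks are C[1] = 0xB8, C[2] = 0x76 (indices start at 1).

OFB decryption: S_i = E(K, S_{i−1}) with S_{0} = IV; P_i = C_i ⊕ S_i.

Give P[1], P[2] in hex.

P[1]: S = E(K, 0x7F) = 0xA8; 0xB8 ⊕ 0xA8 = 0x10.
P[2]: S = E(K, 0xA8) = 0xF7; 0x76 ⊕ 0xF7 = 0x81.

P[1] = 0x10, P[2] = 0x81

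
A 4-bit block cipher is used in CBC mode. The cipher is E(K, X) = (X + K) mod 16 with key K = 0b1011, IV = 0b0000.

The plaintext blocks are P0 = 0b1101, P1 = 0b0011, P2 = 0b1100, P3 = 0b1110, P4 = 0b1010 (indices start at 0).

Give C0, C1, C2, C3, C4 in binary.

CBC encryption: C_i = E(K, P_i ⊕ C_{i−1}), with C_{−1} = IV.
C0: P0 ⊕ 0b0000 = 0b1101; E(K, 0b1101) = 0b1000.
C1: P1 ⊕ 0b1000 = 0b1011; E(K, 0b1011) = 0b0110.
C2: P2 ⊕ 0b0110 = 0b1010; E(K, 0b1010) = 0b0101.
C3: P3 ⊕ 0b0101 = 0b1011; E(K, 0b1011) = 0b0110.
C4: P4 ⊕ 0b0110 = 0b1100; E(K, 0b1100) = 0b0111.

C0 = 0b1000, C1 = 0b0110, C2 = 0b0101, C3 = 0b0110, C4 = 0b0111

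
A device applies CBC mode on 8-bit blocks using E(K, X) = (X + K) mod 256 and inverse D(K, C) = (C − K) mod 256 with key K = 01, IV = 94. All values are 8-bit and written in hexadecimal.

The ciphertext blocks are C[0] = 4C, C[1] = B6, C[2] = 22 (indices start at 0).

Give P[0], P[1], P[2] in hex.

P[0] = DF, P[1] = F9, P[2] = 97

CBC decryption: P_i = D(K, C_i) ⊕ C_{i−1}, with C_{−1} = IV.
P[0]: D(K, 4C) = 4B; 4B ⊕ 94 = DF.
P[1]: D(K, B6) = B5; B5 ⊕ 4C = F9.
P[2]: D(K, 22) = 21; 21 ⊕ B6 = 97.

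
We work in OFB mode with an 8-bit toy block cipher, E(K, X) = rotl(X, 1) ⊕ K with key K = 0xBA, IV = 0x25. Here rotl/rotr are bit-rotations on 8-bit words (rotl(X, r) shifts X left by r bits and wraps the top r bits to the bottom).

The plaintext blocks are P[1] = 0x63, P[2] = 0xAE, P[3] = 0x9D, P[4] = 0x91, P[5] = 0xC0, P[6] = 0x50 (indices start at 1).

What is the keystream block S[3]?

0x0C

OFB encryption: S_i = E(K, S_{i−1}) with S_{0} = IV; C_i = P_i ⊕ S_i.
C[1]: S = E(K, 0x25) = 0xF0; 0x63 ⊕ 0xF0 = 0x93.
C[2]: S = E(K, 0xF0) = 0x5B; 0xAE ⊕ 0x5B = 0xF5.
C[3]: S = E(K, 0x5B) = 0x0C; 0x9D ⊕ 0x0C = 0x91.
So S[3] = 0x0C.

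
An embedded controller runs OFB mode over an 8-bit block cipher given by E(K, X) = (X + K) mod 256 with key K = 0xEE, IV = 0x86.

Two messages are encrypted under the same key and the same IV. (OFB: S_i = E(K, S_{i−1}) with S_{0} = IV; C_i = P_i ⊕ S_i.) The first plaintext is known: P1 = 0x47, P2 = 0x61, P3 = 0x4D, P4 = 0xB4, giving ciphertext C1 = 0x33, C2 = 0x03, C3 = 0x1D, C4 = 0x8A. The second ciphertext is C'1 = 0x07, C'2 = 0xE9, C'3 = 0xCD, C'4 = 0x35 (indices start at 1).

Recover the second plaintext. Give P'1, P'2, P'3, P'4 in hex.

In OFB with a reused IV, both messages share the same keystream S_i, so C_i ⊕ C'_i = P_i ⊕ P'_i and thus P'_i = P_i ⊕ C_i ⊕ C'_i.
P'1: 0x47 ⊕ 0x33 ⊕ 0x07 = 0x73.
P'2: 0x61 ⊕ 0x03 ⊕ 0xE9 = 0x8B.
P'3: 0x4D ⊕ 0x1D ⊕ 0xCD = 0x9D.
P'4: 0xB4 ⊕ 0x8A ⊕ 0x35 = 0x0B.

P'1 = 0x73, P'2 = 0x8B, P'3 = 0x9D, P'4 = 0x0B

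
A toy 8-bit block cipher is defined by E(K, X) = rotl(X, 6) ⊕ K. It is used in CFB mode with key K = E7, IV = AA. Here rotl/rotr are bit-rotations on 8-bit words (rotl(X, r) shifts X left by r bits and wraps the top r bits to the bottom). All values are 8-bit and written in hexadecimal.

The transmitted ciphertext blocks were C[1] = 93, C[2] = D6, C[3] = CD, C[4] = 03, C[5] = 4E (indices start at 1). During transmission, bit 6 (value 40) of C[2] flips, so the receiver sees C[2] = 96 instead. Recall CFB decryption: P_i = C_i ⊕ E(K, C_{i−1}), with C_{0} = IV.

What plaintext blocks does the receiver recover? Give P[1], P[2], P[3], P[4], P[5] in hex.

P[1] = DE, P[2] = 95, P[3] = 8F, P[4] = 97, P[5] = 69

Only C[2] changed, to 96. In CFB, a change in C_i flips the same bit in P_i and garbles P_{i+1}. Decrypting the received ciphertext:
P[1]: E(K, AA) = 4D; 93 ⊕ 4D = DE.
P[2]: E(K, 93) = 03; 96 ⊕ 03 = 95.
P[3]: E(K, 96) = 42; CD ⊕ 42 = 8F.
P[4]: E(K, CD) = 94; 03 ⊕ 94 = 97.
P[5]: E(K, 03) = 27; 4E ⊕ 27 = 69.
Blocks that differ from the original plaintext: P[2], P[3].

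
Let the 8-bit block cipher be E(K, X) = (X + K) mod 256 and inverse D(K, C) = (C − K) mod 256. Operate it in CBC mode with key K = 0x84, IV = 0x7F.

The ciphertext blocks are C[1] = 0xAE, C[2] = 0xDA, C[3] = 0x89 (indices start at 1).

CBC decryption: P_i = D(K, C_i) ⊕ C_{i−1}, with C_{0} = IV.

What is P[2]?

P[2]: D(K, 0xDA) = 0x56; 0x56 ⊕ 0xAE = 0xF8.

P[2] = 0xF8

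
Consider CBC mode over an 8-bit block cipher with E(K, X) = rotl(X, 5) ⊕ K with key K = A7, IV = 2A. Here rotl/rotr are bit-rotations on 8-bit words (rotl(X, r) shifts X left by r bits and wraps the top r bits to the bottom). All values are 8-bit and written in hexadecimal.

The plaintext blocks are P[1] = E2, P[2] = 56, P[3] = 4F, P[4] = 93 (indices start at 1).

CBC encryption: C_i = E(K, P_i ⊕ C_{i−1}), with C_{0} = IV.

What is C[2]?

C[1]: P[1] ⊕ 2A = C8; E(K, C8) = BE.
C[2]: P[2] ⊕ BE = E8; E(K, E8) = BA.

C[2] = BA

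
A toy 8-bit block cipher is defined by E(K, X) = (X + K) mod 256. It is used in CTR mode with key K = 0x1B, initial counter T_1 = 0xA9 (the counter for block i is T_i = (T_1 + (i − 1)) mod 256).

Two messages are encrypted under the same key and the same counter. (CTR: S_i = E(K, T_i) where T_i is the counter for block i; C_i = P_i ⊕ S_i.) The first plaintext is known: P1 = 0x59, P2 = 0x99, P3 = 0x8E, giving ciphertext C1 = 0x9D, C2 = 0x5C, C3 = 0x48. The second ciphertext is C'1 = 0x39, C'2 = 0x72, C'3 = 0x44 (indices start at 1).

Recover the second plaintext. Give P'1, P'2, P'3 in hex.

In CTR with a reused counter, both messages share the same keystream S_i, so C_i ⊕ C'_i = P_i ⊕ P'_i and thus P'_i = P_i ⊕ C_i ⊕ C'_i.
P'1: 0x59 ⊕ 0x9D ⊕ 0x39 = 0xFD.
P'2: 0x99 ⊕ 0x5C ⊕ 0x72 = 0xB7.
P'3: 0x8E ⊕ 0x48 ⊕ 0x44 = 0x82.

P'1 = 0xFD, P'2 = 0xB7, P'3 = 0x82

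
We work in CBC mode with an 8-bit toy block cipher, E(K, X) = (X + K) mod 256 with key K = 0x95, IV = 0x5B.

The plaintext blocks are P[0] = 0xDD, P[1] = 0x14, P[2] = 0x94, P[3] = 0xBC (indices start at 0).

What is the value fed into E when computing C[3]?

0x79

CBC encryption: C_i = E(K, P_i ⊕ C_{i−1}), with C_{−1} = IV.
C[0]: P[0] ⊕ 0x5B = 0x86; E(K, 0x86) = 0x1B.
C[1]: P[1] ⊕ 0x1B = 0x0F; E(K, 0x0F) = 0xA4.
C[2]: P[2] ⊕ 0xA4 = 0x30; E(K, 0x30) = 0xC5.
C[3]: P[3] ⊕ 0xC5 = 0x79; E(K, 0x79) = 0x0E.
So the input to E for block [3] is 0x79.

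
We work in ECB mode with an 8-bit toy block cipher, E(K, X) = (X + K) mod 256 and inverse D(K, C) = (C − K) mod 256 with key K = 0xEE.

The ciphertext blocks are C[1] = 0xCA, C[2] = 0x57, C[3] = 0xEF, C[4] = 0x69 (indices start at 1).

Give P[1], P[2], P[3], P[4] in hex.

ECB decryption: P_i = D(K, C_i).
P[1]: D(K, 0xCA) = 0xDC.
P[2]: D(K, 0x57) = 0x69.
P[3]: D(K, 0xEF) = 0x01.
P[4]: D(K, 0x69) = 0x7B.

P[1] = 0xDC, P[2] = 0x69, P[3] = 0x01, P[4] = 0x7B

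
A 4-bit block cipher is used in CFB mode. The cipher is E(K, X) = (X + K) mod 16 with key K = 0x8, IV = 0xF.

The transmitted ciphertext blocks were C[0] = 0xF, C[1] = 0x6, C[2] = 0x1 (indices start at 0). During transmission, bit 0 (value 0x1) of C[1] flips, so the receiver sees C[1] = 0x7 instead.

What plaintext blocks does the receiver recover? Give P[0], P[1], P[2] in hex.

P[0] = 0x8, P[1] = 0x0, P[2] = 0xE

CFB decryption: P_i = C_i ⊕ E(K, C_{i−1}), with C_{−1} = IV.
Only C[1] changed, to 0x7. In CFB, a change in C_i flips the same bit in P_i and garbles P_{i+1}. Decrypting the received ciphertext:
P[0]: E(K, 0xF) = 0x7; 0xF ⊕ 0x7 = 0x8.
P[1]: E(K, 0xF) = 0x7; 0x7 ⊕ 0x7 = 0x0.
P[2]: E(K, 0x7) = 0xF; 0x1 ⊕ 0xF = 0xE.
Blocks that differ from the original plaintext: P[1], P[2].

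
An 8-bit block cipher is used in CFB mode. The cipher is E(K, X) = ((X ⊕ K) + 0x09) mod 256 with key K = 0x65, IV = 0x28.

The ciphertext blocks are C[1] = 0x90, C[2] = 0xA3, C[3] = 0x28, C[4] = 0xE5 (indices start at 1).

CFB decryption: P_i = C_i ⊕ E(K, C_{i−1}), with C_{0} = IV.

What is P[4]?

P[4] = 0xB3

P[4]: E(K, 0x28) = 0x56; 0xE5 ⊕ 0x56 = 0xB3.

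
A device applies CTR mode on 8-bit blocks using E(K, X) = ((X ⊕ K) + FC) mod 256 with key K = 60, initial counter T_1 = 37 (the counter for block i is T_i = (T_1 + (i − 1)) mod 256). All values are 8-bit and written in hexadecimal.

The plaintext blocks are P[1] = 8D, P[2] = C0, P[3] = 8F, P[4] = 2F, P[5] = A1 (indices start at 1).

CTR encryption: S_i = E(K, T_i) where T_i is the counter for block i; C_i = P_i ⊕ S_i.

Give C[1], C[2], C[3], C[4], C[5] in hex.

C[1]: T = 37, S = E(K, T) = 53; 8D ⊕ 53 = DE.
C[2]: T = 38, S = E(K, T) = 54; C0 ⊕ 54 = 94.
C[3]: T = 39, S = E(K, T) = 55; 8F ⊕ 55 = DA.
C[4]: T = 3A, S = E(K, T) = 56; 2F ⊕ 56 = 79.
C[5]: T = 3B, S = E(K, T) = 57; A1 ⊕ 57 = F6.

C[1] = DE, C[2] = 94, C[3] = DA, C[4] = 79, C[5] = F6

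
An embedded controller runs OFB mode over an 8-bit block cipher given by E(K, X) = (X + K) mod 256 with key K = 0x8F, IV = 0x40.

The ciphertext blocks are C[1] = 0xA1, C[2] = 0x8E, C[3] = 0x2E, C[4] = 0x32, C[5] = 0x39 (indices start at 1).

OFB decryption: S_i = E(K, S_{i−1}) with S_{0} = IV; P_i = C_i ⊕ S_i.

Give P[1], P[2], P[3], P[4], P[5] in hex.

P[1] = 0x6E, P[2] = 0xD0, P[3] = 0xC3, P[4] = 0x4E, P[5] = 0x32

P[1]: S = E(K, 0x40) = 0xCF; 0xA1 ⊕ 0xCF = 0x6E.
P[2]: S = E(K, 0xCF) = 0x5E; 0x8E ⊕ 0x5E = 0xD0.
P[3]: S = E(K, 0x5E) = 0xED; 0x2E ⊕ 0xED = 0xC3.
P[4]: S = E(K, 0xED) = 0x7C; 0x32 ⊕ 0x7C = 0x4E.
P[5]: S = E(K, 0x7C) = 0x0B; 0x39 ⊕ 0x0B = 0x32.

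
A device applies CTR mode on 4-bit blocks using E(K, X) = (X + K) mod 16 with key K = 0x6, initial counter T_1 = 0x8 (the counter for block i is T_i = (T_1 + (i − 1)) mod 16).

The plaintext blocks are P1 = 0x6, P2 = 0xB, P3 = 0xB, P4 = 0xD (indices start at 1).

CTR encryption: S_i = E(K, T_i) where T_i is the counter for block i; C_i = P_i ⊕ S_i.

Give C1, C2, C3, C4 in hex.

C1: T = 0x8, S = E(K, T) = 0xE; 0x6 ⊕ 0xE = 0x8.
C2: T = 0x9, S = E(K, T) = 0xF; 0xB ⊕ 0xF = 0x4.
C3: T = 0xA, S = E(K, T) = 0x0; 0xB ⊕ 0x0 = 0xB.
C4: T = 0xB, S = E(K, T) = 0x1; 0xD ⊕ 0x1 = 0xC.

C1 = 0x8, C2 = 0x4, C3 = 0xB, C4 = 0xC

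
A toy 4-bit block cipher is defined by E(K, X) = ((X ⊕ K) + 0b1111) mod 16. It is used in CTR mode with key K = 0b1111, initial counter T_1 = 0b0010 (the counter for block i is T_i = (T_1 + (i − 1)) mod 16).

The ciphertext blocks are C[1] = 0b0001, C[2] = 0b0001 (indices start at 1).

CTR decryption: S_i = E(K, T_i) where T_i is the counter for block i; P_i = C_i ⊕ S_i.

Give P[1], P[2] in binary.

P[1]: T = 0b0010, S = E(K, T) = 0b1100; 0b0001 ⊕ 0b1100 = 0b1101.
P[2]: T = 0b0011, S = E(K, T) = 0b1011; 0b0001 ⊕ 0b1011 = 0b1010.

P[1] = 0b1101, P[2] = 0b1010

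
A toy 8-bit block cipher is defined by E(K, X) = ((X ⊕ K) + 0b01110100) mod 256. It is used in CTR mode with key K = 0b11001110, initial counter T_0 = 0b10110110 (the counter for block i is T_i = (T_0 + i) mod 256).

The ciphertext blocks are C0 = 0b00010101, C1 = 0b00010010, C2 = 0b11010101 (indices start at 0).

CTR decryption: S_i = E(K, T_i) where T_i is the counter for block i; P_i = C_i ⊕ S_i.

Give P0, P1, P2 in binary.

P0: T = 0b10110110, S = E(K, T) = 0b11101100; 0b00010101 ⊕ 0b11101100 = 0b11111001.
P1: T = 0b10110111, S = E(K, T) = 0b11101101; 0b00010010 ⊕ 0b11101101 = 0b11111111.
P2: T = 0b10111000, S = E(K, T) = 0b11101010; 0b11010101 ⊕ 0b11101010 = 0b00111111.

P0 = 0b11111001, P1 = 0b11111111, P2 = 0b00111111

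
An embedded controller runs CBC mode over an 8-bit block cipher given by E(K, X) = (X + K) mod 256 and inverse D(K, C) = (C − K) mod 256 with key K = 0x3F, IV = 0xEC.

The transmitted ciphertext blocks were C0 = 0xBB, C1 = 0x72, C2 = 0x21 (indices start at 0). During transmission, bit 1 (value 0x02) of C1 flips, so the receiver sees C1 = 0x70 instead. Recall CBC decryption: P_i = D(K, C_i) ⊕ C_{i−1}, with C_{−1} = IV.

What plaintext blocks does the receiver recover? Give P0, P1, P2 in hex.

P0 = 0x90, P1 = 0x8A, P2 = 0x92

Only C1 changed, to 0x70. In CBC, a change in C_i garbles P_i and flips the same bit in P_{i+1}. Decrypting the received ciphertext:
P0: D(K, 0xBB) = 0x7C; 0x7C ⊕ 0xEC = 0x90.
P1: D(K, 0x70) = 0x31; 0x31 ⊕ 0xBB = 0x8A.
P2: D(K, 0x21) = 0xE2; 0xE2 ⊕ 0x70 = 0x92.
Blocks that differ from the original plaintext: P1, P2.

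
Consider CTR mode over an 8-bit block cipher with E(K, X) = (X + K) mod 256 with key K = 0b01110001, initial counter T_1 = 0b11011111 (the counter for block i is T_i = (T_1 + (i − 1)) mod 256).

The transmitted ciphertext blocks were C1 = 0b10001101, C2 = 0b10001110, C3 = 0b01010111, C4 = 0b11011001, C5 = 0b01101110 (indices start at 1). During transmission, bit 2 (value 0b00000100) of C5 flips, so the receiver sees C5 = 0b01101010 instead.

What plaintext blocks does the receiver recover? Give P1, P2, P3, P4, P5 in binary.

CTR decryption: S_i = E(K, T_i) where T_i is the counter for block i; P_i = C_i ⊕ S_i.
Only C5 changed, to 0b01101010. In CTR, a change in C_i flips the same bit in P_i only; the keystream is unaffected. Decrypting the received ciphertext:
P1: T = 0b11011111, S = E(K, T) = 0b01010000; 0b10001101 ⊕ 0b01010000 = 0b11011101.
P2: T = 0b11100000, S = E(K, T) = 0b01010001; 0b10001110 ⊕ 0b01010001 = 0b11011111.
P3: T = 0b11100001, S = E(K, T) = 0b01010010; 0b01010111 ⊕ 0b01010010 = 0b00000101.
P4: T = 0b11100010, S = E(K, T) = 0b01010011; 0b11011001 ⊕ 0b01010011 = 0b10001010.
P5: T = 0b11100011, S = E(K, T) = 0b01010100; 0b01101010 ⊕ 0b01010100 = 0b00111110.
Blocks that differ from the original plaintext: P5.

P1 = 0b11011101, P2 = 0b11011111, P3 = 0b00000101, P4 = 0b10001010, P5 = 0b00111110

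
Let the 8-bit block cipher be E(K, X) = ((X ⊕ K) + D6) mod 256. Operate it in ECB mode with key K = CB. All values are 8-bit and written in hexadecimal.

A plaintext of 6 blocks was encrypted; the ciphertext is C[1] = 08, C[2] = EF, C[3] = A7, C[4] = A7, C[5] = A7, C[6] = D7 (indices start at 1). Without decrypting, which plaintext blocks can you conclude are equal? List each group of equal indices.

P[3] = P[4] = P[5]

ECB encrypts each block independently with the same key, so equal ciphertext blocks imply equal plaintext blocks.
C[3] = C[4] = C[5] = A7, so P[3] = P[4] = P[5].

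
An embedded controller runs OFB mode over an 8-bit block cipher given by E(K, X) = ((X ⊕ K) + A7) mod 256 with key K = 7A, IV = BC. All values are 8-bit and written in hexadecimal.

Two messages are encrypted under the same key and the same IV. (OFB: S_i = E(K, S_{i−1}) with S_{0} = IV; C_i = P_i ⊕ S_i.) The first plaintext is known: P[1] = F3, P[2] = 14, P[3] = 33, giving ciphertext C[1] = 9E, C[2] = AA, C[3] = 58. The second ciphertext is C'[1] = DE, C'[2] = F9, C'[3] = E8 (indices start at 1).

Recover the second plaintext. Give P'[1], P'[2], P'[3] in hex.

P'[1] = B3, P'[2] = 47, P'[3] = 83

In OFB with a reused IV, both messages share the same keystream S_i, so C_i ⊕ C'_i = P_i ⊕ P'_i and thus P'_i = P_i ⊕ C_i ⊕ C'_i.
P'[1]: F3 ⊕ 9E ⊕ DE = B3.
P'[2]: 14 ⊕ AA ⊕ F9 = 47.
P'[3]: 33 ⊕ 58 ⊕ E8 = 83.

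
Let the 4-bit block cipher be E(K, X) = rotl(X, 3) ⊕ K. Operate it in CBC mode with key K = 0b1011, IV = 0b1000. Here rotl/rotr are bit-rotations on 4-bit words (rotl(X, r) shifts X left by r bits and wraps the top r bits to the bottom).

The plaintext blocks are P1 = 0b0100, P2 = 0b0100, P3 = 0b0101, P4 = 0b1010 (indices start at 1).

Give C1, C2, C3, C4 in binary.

C1 = 0b1101, C2 = 0b0111, C3 = 0b1010, C4 = 0b1011

CBC encryption: C_i = E(K, P_i ⊕ C_{i−1}), with C_{0} = IV.
C1: P1 ⊕ 0b1000 = 0b1100; E(K, 0b1100) = 0b1101.
C2: P2 ⊕ 0b1101 = 0b1001; E(K, 0b1001) = 0b0111.
C3: P3 ⊕ 0b0111 = 0b0010; E(K, 0b0010) = 0b1010.
C4: P4 ⊕ 0b1010 = 0b0000; E(K, 0b0000) = 0b1011.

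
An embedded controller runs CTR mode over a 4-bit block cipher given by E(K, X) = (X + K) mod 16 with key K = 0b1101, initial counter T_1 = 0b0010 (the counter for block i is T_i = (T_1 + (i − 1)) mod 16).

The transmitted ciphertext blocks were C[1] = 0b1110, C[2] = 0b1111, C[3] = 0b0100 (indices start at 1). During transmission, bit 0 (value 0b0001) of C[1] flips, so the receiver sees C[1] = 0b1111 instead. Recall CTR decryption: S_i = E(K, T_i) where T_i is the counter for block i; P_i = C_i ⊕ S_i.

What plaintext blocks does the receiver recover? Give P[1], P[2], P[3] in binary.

P[1] = 0b0000, P[2] = 0b1111, P[3] = 0b0101

Only C[1] changed, to 0b1111. In CTR, a change in C_i flips the same bit in P_i only; the keystream is unaffected. Decrypting the received ciphertext:
P[1]: T = 0b0010, S = E(K, T) = 0b1111; 0b1111 ⊕ 0b1111 = 0b0000.
P[2]: T = 0b0011, S = E(K, T) = 0b0000; 0b1111 ⊕ 0b0000 = 0b1111.
P[3]: T = 0b0100, S = E(K, T) = 0b0001; 0b0100 ⊕ 0b0001 = 0b0101.
Blocks that differ from the original plaintext: P[1].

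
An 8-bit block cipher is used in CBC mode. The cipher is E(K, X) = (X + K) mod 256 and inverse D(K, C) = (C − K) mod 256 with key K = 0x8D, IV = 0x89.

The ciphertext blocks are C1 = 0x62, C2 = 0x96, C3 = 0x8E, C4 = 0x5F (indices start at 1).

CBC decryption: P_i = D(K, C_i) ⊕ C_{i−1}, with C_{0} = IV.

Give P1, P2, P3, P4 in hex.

P1: D(K, 0x62) = 0xD5; 0xD5 ⊕ 0x89 = 0x5C.
P2: D(K, 0x96) = 0x09; 0x09 ⊕ 0x62 = 0x6B.
P3: D(K, 0x8E) = 0x01; 0x01 ⊕ 0x96 = 0x97.
P4: D(K, 0x5F) = 0xD2; 0xD2 ⊕ 0x8E = 0x5C.

P1 = 0x5C, P2 = 0x6B, P3 = 0x97, P4 = 0x5C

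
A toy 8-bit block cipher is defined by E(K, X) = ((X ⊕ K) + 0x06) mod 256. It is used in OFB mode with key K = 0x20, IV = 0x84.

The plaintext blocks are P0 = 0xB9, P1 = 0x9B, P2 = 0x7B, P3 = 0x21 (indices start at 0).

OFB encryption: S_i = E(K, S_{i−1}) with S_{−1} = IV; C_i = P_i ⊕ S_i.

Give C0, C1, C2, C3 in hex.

C0 = 0x13, C1 = 0x0B, C2 = 0xCD, C3 = 0xBD

C0: S = E(K, 0x84) = 0xAA; 0xB9 ⊕ 0xAA = 0x13.
C1: S = E(K, 0xAA) = 0x90; 0x9B ⊕ 0x90 = 0x0B.
C2: S = E(K, 0x90) = 0xB6; 0x7B ⊕ 0xB6 = 0xCD.
C3: S = E(K, 0xB6) = 0x9C; 0x21 ⊕ 0x9C = 0xBD.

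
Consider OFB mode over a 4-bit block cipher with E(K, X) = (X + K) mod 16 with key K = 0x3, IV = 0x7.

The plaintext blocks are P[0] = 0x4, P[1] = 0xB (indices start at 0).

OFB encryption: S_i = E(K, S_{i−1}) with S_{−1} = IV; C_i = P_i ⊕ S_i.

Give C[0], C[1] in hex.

C[0] = 0xE, C[1] = 0x6

C[0]: S = E(K, 0x7) = 0xA; 0x4 ⊕ 0xA = 0xE.
C[1]: S = E(K, 0xA) = 0xD; 0xB ⊕ 0xD = 0x6.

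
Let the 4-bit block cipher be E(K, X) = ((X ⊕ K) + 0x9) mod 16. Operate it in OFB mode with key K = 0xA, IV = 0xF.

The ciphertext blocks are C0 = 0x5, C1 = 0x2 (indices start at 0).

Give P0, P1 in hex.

OFB decryption: S_i = E(K, S_{i−1}) with S_{−1} = IV; P_i = C_i ⊕ S_i.
P0: S = E(K, 0xF) = 0xE; 0x5 ⊕ 0xE = 0xB.
P1: S = E(K, 0xE) = 0xD; 0x2 ⊕ 0xD = 0xF.

P0 = 0xB, P1 = 0xF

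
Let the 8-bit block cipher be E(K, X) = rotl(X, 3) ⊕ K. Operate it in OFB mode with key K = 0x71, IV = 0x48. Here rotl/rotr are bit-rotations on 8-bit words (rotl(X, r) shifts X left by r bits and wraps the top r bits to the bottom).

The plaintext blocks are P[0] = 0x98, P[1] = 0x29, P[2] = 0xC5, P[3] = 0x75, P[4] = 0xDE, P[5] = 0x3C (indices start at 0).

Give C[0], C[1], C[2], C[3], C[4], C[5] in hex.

OFB encryption: S_i = E(K, S_{i−1}) with S_{−1} = IV; C_i = P_i ⊕ S_i.
C[0]: S = E(K, 0x48) = 0x33; 0x98 ⊕ 0x33 = 0xAB.
C[1]: S = E(K, 0x33) = 0xE8; 0x29 ⊕ 0xE8 = 0xC1.
C[2]: S = E(K, 0xE8) = 0x36; 0xC5 ⊕ 0x36 = 0xF3.
C[3]: S = E(K, 0x36) = 0xC0; 0x75 ⊕ 0xC0 = 0xB5.
C[4]: S = E(K, 0xC0) = 0x77; 0xDE ⊕ 0x77 = 0xA9.
C[5]: S = E(K, 0x77) = 0xCA; 0x3C ⊕ 0xCA = 0xF6.

C[0] = 0xAB, C[1] = 0xC1, C[2] = 0xF3, C[3] = 0xB5, C[4] = 0xA9, C[5] = 0xF6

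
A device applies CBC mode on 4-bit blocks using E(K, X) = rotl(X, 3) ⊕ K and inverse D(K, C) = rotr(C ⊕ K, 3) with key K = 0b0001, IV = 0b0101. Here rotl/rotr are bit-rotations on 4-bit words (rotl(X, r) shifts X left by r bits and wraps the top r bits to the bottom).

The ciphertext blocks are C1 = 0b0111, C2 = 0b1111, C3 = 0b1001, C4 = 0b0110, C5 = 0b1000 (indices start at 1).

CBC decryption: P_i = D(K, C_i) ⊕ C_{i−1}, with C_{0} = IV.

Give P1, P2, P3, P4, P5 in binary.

P1 = 0b1001, P2 = 0b1010, P3 = 0b1110, P4 = 0b0111, P5 = 0b0101

P1: D(K, 0b0111) = 0b1100; 0b1100 ⊕ 0b0101 = 0b1001.
P2: D(K, 0b1111) = 0b1101; 0b1101 ⊕ 0b0111 = 0b1010.
P3: D(K, 0b1001) = 0b0001; 0b0001 ⊕ 0b1111 = 0b1110.
P4: D(K, 0b0110) = 0b1110; 0b1110 ⊕ 0b1001 = 0b0111.
P5: D(K, 0b1000) = 0b0011; 0b0011 ⊕ 0b0110 = 0b0101.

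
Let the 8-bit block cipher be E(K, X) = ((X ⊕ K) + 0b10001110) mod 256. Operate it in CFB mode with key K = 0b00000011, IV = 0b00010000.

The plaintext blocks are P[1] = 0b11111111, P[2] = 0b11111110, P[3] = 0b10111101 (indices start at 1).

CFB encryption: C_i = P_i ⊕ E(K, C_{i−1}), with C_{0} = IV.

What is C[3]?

C[1]: E(K, 0b00010000) = 0b10100001; 0b11111111 ⊕ 0b10100001 = 0b01011110.
C[2]: E(K, 0b01011110) = 0b11101011; 0b11111110 ⊕ 0b11101011 = 0b00010101.
C[3]: E(K, 0b00010101) = 0b10100100; 0b10111101 ⊕ 0b10100100 = 0b00011001.

C[3] = 0b00011001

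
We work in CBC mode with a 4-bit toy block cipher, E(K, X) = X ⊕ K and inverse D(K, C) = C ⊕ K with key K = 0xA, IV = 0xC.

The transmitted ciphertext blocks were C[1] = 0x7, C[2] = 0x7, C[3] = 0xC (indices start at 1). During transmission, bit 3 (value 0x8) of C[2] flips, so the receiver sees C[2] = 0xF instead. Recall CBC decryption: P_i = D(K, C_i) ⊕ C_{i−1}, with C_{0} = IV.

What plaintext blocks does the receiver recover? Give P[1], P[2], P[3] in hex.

P[1] = 0x1, P[2] = 0x2, P[3] = 0x9

Only C[2] changed, to 0xF. In CBC, a change in C_i garbles P_i and flips the same bit in P_{i+1}. Decrypting the received ciphertext:
P[1]: D(K, 0x7) = 0xD; 0xD ⊕ 0xC = 0x1.
P[2]: D(K, 0xF) = 0x5; 0x5 ⊕ 0x7 = 0x2.
P[3]: D(K, 0xC) = 0x6; 0x6 ⊕ 0xF = 0x9.
Blocks that differ from the original plaintext: P[2], P[3].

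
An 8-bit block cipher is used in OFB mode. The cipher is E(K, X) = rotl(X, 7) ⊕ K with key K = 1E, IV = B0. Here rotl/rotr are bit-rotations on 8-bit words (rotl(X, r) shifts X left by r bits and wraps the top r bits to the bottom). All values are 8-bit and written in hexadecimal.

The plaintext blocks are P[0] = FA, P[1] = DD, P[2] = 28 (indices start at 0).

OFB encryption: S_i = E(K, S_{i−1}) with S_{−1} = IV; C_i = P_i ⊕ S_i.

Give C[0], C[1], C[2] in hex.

C[0]: S = E(K, B0) = 46; FA ⊕ 46 = BC.
C[1]: S = E(K, 46) = 3D; DD ⊕ 3D = E0.
C[2]: S = E(K, 3D) = 80; 28 ⊕ 80 = A8.

C[0] = BC, C[1] = E0, C[2] = A8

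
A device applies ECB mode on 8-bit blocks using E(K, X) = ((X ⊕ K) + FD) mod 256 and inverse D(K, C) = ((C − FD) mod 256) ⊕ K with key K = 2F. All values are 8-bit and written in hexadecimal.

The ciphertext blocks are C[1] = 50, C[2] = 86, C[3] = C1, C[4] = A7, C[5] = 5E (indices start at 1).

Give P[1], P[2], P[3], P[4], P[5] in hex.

ECB decryption: P_i = D(K, C_i).
P[1]: D(K, 50) = 7C.
P[2]: D(K, 86) = A6.
P[3]: D(K, C1) = EB.
P[4]: D(K, A7) = 85.
P[5]: D(K, 5E) = 4E.

P[1] = 7C, P[2] = A6, P[3] = EB, P[4] = 85, P[5] = 4E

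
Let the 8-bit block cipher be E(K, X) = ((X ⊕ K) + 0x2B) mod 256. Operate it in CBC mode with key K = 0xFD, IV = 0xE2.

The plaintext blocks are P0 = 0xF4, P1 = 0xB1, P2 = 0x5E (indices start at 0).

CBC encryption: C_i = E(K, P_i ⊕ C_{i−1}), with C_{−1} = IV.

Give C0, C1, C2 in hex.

C0: P0 ⊕ 0xE2 = 0x16; E(K, 0x16) = 0x16.
C1: P1 ⊕ 0x16 = 0xA7; E(K, 0xA7) = 0x85.
C2: P2 ⊕ 0x85 = 0xDB; E(K, 0xDB) = 0x51.

C0 = 0x16, C1 = 0x85, C2 = 0x51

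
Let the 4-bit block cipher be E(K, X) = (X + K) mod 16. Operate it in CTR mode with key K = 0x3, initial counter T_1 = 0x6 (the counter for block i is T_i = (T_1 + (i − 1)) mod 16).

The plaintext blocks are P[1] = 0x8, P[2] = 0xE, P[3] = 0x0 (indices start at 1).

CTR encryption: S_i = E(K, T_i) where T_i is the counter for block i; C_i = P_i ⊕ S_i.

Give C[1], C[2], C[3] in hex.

C[1] = 0x1, C[2] = 0x4, C[3] = 0xB

C[1]: T = 0x6, S = E(K, T) = 0x9; 0x8 ⊕ 0x9 = 0x1.
C[2]: T = 0x7, S = E(K, T) = 0xA; 0xE ⊕ 0xA = 0x4.
C[3]: T = 0x8, S = E(K, T) = 0xB; 0x0 ⊕ 0xB = 0xB.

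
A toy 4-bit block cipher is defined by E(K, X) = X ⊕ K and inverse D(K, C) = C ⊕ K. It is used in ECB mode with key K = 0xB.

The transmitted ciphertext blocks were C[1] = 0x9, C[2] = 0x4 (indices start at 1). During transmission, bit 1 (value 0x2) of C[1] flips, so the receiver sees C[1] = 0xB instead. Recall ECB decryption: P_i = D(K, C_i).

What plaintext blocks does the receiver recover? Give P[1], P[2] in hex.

Only C[1] changed, to 0xB. In ECB, a change in C_i affects only P_i. Decrypting the received ciphertext:
P[1]: D(K, 0xB) = 0x0.
P[2]: D(K, 0x4) = 0xF.
Blocks that differ from the original plaintext: P[1].

P[1] = 0x0, P[2] = 0xF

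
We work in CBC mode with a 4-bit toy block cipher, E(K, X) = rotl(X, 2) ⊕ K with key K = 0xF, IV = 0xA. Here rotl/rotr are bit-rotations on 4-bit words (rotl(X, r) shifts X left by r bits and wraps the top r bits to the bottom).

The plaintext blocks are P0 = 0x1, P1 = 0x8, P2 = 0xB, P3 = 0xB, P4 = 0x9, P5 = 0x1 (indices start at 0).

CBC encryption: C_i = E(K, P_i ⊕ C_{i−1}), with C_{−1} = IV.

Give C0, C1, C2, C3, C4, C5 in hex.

C0: P0 ⊕ 0xA = 0xB; E(K, 0xB) = 0x1.
C1: P1 ⊕ 0x1 = 0x9; E(K, 0x9) = 0x9.
C2: P2 ⊕ 0x9 = 0x2; E(K, 0x2) = 0x7.
C3: P3 ⊕ 0x7 = 0xC; E(K, 0xC) = 0xC.
C4: P4 ⊕ 0xC = 0x5; E(K, 0x5) = 0xA.
C5: P5 ⊕ 0xA = 0xB; E(K, 0xB) = 0x1.

C0 = 0x1, C1 = 0x9, C2 = 0x7, C3 = 0xC, C4 = 0xA, C5 = 0x1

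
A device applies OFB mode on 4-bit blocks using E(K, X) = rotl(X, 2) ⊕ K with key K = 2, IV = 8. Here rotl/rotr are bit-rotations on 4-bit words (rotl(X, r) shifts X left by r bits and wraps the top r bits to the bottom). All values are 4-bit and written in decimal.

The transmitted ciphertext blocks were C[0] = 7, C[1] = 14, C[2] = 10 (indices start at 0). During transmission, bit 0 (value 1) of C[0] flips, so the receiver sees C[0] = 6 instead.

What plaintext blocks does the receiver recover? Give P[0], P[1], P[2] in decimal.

OFB decryption: S_i = E(K, S_{i−1}) with S_{−1} = IV; P_i = C_i ⊕ S_i.
Only C[0] changed, to 6. In OFB, a change in C_i flips the same bit in P_i only; the keystream is unaffected. Decrypting the received ciphertext:
P[0]: S = E(K, 8) = 0; 6 ⊕ 0 = 6.
P[1]: S = E(K, 0) = 2; 14 ⊕ 2 = 12.
P[2]: S = E(K, 2) = 10; 10 ⊕ 10 = 0.
Blocks that differ from the original plaintext: P[0].

P[0] = 6, P[1] = 12, P[2] = 0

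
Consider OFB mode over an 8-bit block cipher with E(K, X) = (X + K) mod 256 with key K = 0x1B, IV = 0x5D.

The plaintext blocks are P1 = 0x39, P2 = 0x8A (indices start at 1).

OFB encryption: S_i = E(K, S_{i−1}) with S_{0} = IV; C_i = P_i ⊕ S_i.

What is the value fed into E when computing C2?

0x78

C1: S = E(K, 0x5D) = 0x78; 0x39 ⊕ 0x78 = 0x41.
C2: S = E(K, 0x78) = 0x93; 0x8A ⊕ 0x93 = 0x19.
So the input to E for block 2 is 0x78.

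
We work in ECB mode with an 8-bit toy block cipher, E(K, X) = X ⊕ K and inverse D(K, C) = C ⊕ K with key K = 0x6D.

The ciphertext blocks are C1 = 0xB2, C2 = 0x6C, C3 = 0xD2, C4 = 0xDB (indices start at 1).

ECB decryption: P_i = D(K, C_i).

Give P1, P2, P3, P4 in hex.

P1 = 0xDF, P2 = 0x01, P3 = 0xBF, P4 = 0xB6

P1: D(K, 0xB2) = 0xDF.
P2: D(K, 0x6C) = 0x01.
P3: D(K, 0xD2) = 0xBF.
P4: D(K, 0xDB) = 0xB6.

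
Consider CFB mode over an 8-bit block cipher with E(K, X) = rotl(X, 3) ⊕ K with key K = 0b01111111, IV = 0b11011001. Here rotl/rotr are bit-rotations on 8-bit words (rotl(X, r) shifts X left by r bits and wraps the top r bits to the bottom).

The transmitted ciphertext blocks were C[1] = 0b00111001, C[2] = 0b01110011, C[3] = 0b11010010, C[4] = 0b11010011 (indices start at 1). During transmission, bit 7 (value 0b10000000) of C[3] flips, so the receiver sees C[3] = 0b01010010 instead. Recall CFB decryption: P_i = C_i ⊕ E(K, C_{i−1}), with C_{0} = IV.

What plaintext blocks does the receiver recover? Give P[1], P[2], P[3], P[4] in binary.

Only C[3] changed, to 0b01010010. In CFB, a change in C_i flips the same bit in P_i and garbles P_{i+1}. Decrypting the received ciphertext:
P[1]: E(K, 0b11011001) = 0b10110001; 0b00111001 ⊕ 0b10110001 = 0b10001000.
P[2]: E(K, 0b00111001) = 0b10110110; 0b01110011 ⊕ 0b10110110 = 0b11000101.
P[3]: E(K, 0b01110011) = 0b11100100; 0b01010010 ⊕ 0b11100100 = 0b10110110.
P[4]: E(K, 0b01010010) = 0b11101101; 0b11010011 ⊕ 0b11101101 = 0b00111110.
Blocks that differ from the original plaintext: P[3], P[4].

P[1] = 0b10001000, P[2] = 0b11000101, P[3] = 0b10110110, P[4] = 0b00111110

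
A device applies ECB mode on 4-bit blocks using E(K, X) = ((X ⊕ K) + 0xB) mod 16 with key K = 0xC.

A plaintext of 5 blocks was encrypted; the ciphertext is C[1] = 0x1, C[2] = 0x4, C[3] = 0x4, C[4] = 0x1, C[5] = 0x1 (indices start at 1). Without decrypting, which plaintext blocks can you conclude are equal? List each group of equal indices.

ECB encrypts each block independently with the same key, so equal ciphertext blocks imply equal plaintext blocks.
C[1] = C[4] = C[5] = 0x1, so P[1] = P[4] = P[5].
C[2] = C[3] = 0x4, so P[2] = P[3].

P[1] = P[4] = P[5]; P[2] = P[3]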